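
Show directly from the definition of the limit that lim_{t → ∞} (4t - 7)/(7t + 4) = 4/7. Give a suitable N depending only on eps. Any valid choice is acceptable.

Fix eps > 0. We seek N > 0 such that t > N implies |(4t - 7)/(7t + 4) − (4/7)| < eps.
(4t - 7)/(7t + 4) − (4/7) = (7(4t - 7) − 4(7t + 4)) / (7(7t + 4)) = -65/(7(7t + 4)).
For t > 0 we have 7t + 4 > 7t, so |(4t - 7)/(7t + 4) − (4/7)| = 65/(7(7t + 4)) < 65/(7·7t) = (65/49)/t.
Thus |(4t - 7)/(7t + 4) − (4/7)| < eps whenever t > (65/49)/eps.
Take N = (65/49)/eps. If t > N then |(4t - 7)/(7t + 4) − (4/7)| < (65/49)/t < eps.

N = (65/49)/eps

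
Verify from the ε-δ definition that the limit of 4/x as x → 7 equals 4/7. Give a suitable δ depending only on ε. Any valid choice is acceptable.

δ = min(7/2, (49/8)ε)

Let ε > 0 be given. We seek δ > 0 such that 0 < |x − 7| < δ implies |4/x − (4/7)| < ε.
|4/x − (4/7)| = 4·|7 − x|/(7·|x|) = 4|x − 7|/(7|x|).
Restrict δ ≤ 7/2. Then |x − 7| < 7/2 gives |x| > 7/2, so 7|x| > 49/2.
Then |4/x − (4/7)| < 4|x − 7|/(49/2), which is < ε when |x − 7| < (49/8)ε.
Take δ = min(7/2, (49/8)ε). Then 0 < |x − 7| < δ gives both |x − 7| < 7/2 and |x − 7| < (49/8)ε, so |4/x − (4/7)| < ε.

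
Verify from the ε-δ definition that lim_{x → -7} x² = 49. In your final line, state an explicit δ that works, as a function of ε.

Fix ε > 0. We seek δ > 0 with 0 < |x + 7| < δ ⇒ |x² − 49| < ε.
Factor: x² − 49 = (x + 7)(x - 7), so |x² − 49| = |x + 7|·|x - 7|.
Restrict δ ≤ 2. Then |x + 7| < 2 gives |x| < 9, so by the triangle inequality |x - 7| ≤ 9 + 7 = 16.
Hence |x² − 49| ≤ 16|x + 7|, which is < ε once |x + 7| < ε/16.
Take δ = min(2, ε/16). If 0 < |x + 7| < δ then both bounds hold and |x² − 49| ≤ 16|x + 7| < 16·(ε/16) = ε.

δ = min(2, ε/16)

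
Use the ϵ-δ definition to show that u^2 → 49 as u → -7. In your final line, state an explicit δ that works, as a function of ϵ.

Let ϵ > 0. We seek δ > 0 with 0 < |u + 7| < δ ⇒ |u^2 − 49| < ϵ.
Factor: u^2 − 49 = (u + 7)(u - 7), so |u^2 − 49| = |u + 7|·|u - 7|.
Impose δ ≤ 2 so that |u| < 9; then |u - 7| ≤ 16.
Hence |u^2 − 49| ≤ 16|u + 7|, which is < ϵ once |u + 7| < ϵ/16.
Take δ = min(2, ϵ/16). If 0 < |u + 7| < δ then both bounds hold and |u^2 − 49| ≤ 16|u + 7| < 16·(ϵ/16) = ϵ.

δ = min(2, ϵ/16)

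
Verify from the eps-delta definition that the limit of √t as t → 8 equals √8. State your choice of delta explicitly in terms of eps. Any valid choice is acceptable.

Fix eps > 0. We want delta > 0 such that 0 < |t − 8| < delta implies |√t − √8| < eps.
Multiplying by the conjugate, |√t − √8| = |t − 8|/(√t + √8).
Restrict delta ≤ 8 so that |t − 8| < 8 forces t > 0, and then √t + √8 > √8.
Hence |√t − √8| < |t − 8|/√8, which is < eps once |t − 8| < √8·eps.
Take delta = min(8, √8·eps). If 0 < |t − 8| < delta then t > 0 and |√t − √8| < |t − 8|/√8 < eps.

delta = min(8, √8·eps)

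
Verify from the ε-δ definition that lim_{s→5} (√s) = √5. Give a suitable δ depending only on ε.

Let ε > 0 be given. We want δ > 0 such that 0 < |s − 5| < δ implies |√s − √5| < ε.
Rationalise: √s − √5 = (s − 5)/(√s + √5), so |√s − √5| = |s − 5|/(√s + √5).
Restrict δ ≤ 5 so that |s − 5| < 5 forces s > 0, and then √s + √5 > √5.
Hence |√s − √5| < |s − 5|/√5, which is < ε once |s − 5| < √5·ε.
Take δ = min(5, √5·ε). If 0 < |s − 5| < δ then s > 0 and |√s − √5| < |s − 5|/√5 < ε.

δ = min(5, √5·ε)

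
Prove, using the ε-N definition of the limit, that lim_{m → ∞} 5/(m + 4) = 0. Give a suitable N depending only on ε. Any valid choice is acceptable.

N = 5/ε

Let ε > 0 be given. For m ≥ 1, |5/(m + 4) − 0| = 5/(m + 4) ≤ 5/m.
We need 5/m < ε, i.e. m > 5/ε.
Take N = 5/ε. If m > N then |5/(m + 4)| ≤ 5/m < ε.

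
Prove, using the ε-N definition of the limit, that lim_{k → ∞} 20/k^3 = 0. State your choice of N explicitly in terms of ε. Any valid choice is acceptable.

N = (20/ε)^{1/3}

Suppose ε > 0. For k ≥ 1, |20/k^3 − 0| = 20/k^3.
20/k^3 < ε ⇔ k^3 > 20/ε ⇔ k > (20/ε)^{1/3}.
Take N = (20/ε)^{1/3}. Then k > N implies 20/k^3 < ε.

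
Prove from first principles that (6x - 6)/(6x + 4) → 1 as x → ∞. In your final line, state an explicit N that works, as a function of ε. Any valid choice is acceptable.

Let ε > 0 be given. We seek N > 0 such that x > N implies |(6x - 6)/(6x + 4) − 1| < ε.
(6x - 6)/(6x + 4) − 1 = (6(6x - 6) − 6(6x + 4)) / (6(6x + 4)) = -60/(6(6x + 4)).
For x > 0 we have 6x + 4 > 6x, so |(6x - 6)/(6x + 4) − 1| = 60/(6(6x + 4)) < 60/(6·6x) = (5/3)/x.
Thus |(6x - 6)/(6x + 4) − 1| < ε whenever x > (5/3)/ε.
Take N = (5/3)/ε. If x > N then |(6x - 6)/(6x + 4) − 1| < (5/3)/x < ε.

N = (5/3)/ε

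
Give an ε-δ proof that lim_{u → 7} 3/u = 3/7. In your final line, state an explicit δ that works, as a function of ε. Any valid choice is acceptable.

Let ε > 0 be given. We seek δ > 0 such that 0 < |u − 7| < δ implies |3/u − (3/7)| < ε.
|3/u − (3/7)| = 3·|7 − u|/(7·|u|) = 3|u − 7|/(7|u|).
Restrict δ ≤ 7/2. Then |u − 7| < 7/2 gives |u| > 7/2, so 7|u| > 49/2.
Then |3/u − (3/7)| < 3|u − 7|/(49/2), which is < ε when |u − 7| < (49/6)ε.
Take δ = min(7/2, (49/6)ε). Then 0 < |u − 7| < δ gives both |u − 7| < 7/2 and |u − 7| < (49/6)ε, so |3/u − (3/7)| < ε.

δ = min(7/2, (49/6)ε)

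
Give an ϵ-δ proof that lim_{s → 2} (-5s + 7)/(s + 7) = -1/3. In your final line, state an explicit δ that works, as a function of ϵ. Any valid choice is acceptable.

δ = min(9/2, (27/28)ϵ)

Let ϵ > 0. We want δ > 0 with 0 < |s − 2| < δ ⇒ |(-5s + 7)/(s + 7) + 1/3| < ϵ.
Combining over a common denominator, (-5s + 7)/(s + 7) + 1/3 = [(-5s + 7)·9 − (-3)·(s + 7)] / [9·(s + 7)] = -42(s − 2) / (9(s + 7)).
So |(-5s + 7)/(s + 7) + 1/3| = 42|s − 2| / (9·|s + 7|).
Require δ ≤ 9/2, so |s + 7| ≥ |9| − |s − 2| > 9 − 9/2 = 9/2.
Hence |(-5s + 7)/(s + 7) + 1/3| < 42|s − 2|/(9·(9/2)) = (28/27)|s − 2|, which is < ϵ once |s − 2| < (27/28)ϵ.
Take δ = min(9/2, (27/28)ϵ). Then 0 < |s − 2| < δ forces both bounds, so |(-5s + 7)/(s + 7) + 1/3| < ϵ.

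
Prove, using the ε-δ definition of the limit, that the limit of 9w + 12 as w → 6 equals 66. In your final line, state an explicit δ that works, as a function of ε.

δ = ε/9

Fix ε > 0. We need δ > 0 so that 0 < |w − 6| < δ implies |(9w + 12) − 66| < ε.
|(9w + 12) − 66| = |9w - 54| = 9|w − 6|.
So 9|w − 6| < ε exactly when |w − 6| < ε/9.
Choosing δ = ε/9 gives |(9w + 12) − 66| = 9|w − 6| < ε whenever |w − 6| < δ.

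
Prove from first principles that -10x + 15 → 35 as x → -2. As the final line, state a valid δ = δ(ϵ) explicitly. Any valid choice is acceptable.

Let ϵ > 0 be given. We need δ > 0 so that 0 < |x + 2| < δ implies |(-10x + 15) − 35| < ϵ.
Since (-10x + 15) − 35 = -10(x + 2), we have |(-10x + 15) − 35| = 10|x + 2|.
So 10|x + 2| < ϵ exactly when |x + 2| < ϵ/10.
Take δ = ϵ/10. If 0 < |x + 2| < δ then |(-10x + 15) − 35| = 10|x + 2| < 10·(ϵ/10) = ϵ.

δ = ϵ/10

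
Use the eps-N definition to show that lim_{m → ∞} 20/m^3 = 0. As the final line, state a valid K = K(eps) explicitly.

Let eps > 0 be given. For m ≥ 1, |20/m^3 − 0| = 20/m^3.
20/m^3 < eps ⇔ m^3 > 20/eps ⇔ m > (20/eps)^{1/3}.
Take K = (20/eps)^{1/3}. Then m > K implies 20/m^3 < eps.

K = (20/eps)^{1/3}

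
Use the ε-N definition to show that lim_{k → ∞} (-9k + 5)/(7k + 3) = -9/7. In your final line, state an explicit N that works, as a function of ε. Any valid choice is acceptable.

N = (62/49)/ε

Suppose ε > 0. For k ≥ 1, |(-9k + 5)/(7k + 3) + 9/7| = |62|/(7(7k + 3)) = 62/(7(7k + 3)).
Since 7k + 3 ≥ 7k for k ≥ 1, this is ≤ 62/(7·7k) = (62/49)/k.
So |(-9k + 5)/(7k + 3) + 9/7| < ε whenever k > (62/49)/ε.
Take N = (62/49)/ε. If k > N then |(-9k + 5)/(7k + 3) + 9/7| ≤ (62/49)/k < ε.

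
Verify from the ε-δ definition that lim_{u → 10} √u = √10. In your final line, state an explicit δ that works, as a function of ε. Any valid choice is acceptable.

Fix ε > 0. We want δ > 0 such that 0 < |u − 10| < δ implies |√u − √10| < ε.
Multiplying by the conjugate, |√u − √10| = |u − 10|/(√u + √10).
Restrict δ ≤ 10 so that |u − 10| < 10 forces u > 0, and then √u + √10 > √10.
Hence |√u − √10| < |u − 10|/√10, which is < ε once |u − 10| < √10·ε.
Take δ = min(10, √10·ε). If 0 < |u − 10| < δ then u > 0 and |√u − √10| < |u − 10|/√10 < ε.

δ = min(10, √10·ε)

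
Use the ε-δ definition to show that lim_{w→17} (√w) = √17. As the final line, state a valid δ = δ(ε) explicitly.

Let ε > 0 be given. We want δ > 0 such that 0 < |w − 17| < δ implies |√w − √17| < ε.
Rationalise: √w − √17 = (w − 17)/(√w + √17), so |√w − √17| = |w − 17|/(√w + √17).
Restrict δ ≤ 17 so that |w − 17| < 17 forces w > 0, and then √w + √17 > √17.
Hence |√w − √17| < |w − 17|/√17, which is < ε once |w − 17| < √17·ε.
Take δ = min(17, √17·ε). If 0 < |w − 17| < δ then w > 0 and |√w − √17| < |w − 17|/√17 < ε.

δ = min(17, √17·ε)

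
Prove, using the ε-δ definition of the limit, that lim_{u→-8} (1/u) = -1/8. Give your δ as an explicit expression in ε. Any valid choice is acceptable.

δ = min(4, 32ε)

Let ε > 0. We seek δ > 0 such that 0 < |u + 8| < δ implies |1/u + 1/8| < ε.
|1/u + 1/8| = |-8 − u|/(8·|u|) = |u + 8|/(8|u|).
Require δ ≤ 4 so that |u| > 8 − 4 = 4, hence 8|u| > 32.
Then |1/u + 1/8| < |u + 8|/32, which is < ε when |u + 8| < 32ε.
Take δ = min(4, 32ε). Then 0 < |u + 8| < δ gives both |u + 8| < 4 and |u + 8| < 32ε, so |1/u + 1/8| < ε.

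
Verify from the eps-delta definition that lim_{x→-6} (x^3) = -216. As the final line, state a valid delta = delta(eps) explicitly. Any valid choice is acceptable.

Suppose eps > 0. We seek delta > 0 with 0 < |x + 6| < delta ⇒ |x^3 + 216| < eps.
Factor: x^3 + 216 = (x + 6)(x^2 - 6x + 36), so |x^3 + 216| = |x + 6|·|x^2 - 6x + 36|.
Restrict delta ≤ 2. Then |x + 6| < 2 gives |x| < 8, so by the triangle inequality |x^2 - 6x + 36| ≤ 8^2 + 6·8 + 36 = 148.
Hence |x^3 + 216| ≤ 148|x + 6|, which is < eps once |x + 6| < eps/148.
Take delta = min(2, eps/148). If 0 < |x + 6| < delta then both bounds hold and |x^3 + 216| ≤ 148|x + 6| < 148·(eps/148) = eps.

delta = min(2, eps/148)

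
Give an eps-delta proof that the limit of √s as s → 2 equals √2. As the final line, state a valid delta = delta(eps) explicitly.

Let eps > 0 be given. We want delta > 0 such that 0 < |s − 2| < delta implies |√s − √2| < eps.
Multiplying by the conjugate, |√s − √2| = |s − 2|/(√s + √2).
Restrict delta ≤ 2 so that |s − 2| < 2 forces s > 0, and then √s + √2 > √2.
Hence |√s − √2| < |s − 2|/√2, which is < eps once |s − 2| < √2·eps.
Take delta = min(2, √2·eps). If 0 < |s − 2| < delta then s > 0 and |√s − √2| < |s − 2|/√2 < eps.

delta = min(2, √2·eps)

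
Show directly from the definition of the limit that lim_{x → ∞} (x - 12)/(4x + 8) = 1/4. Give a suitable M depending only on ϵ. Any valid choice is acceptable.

Fix ϵ > 0. We seek M > 0 such that x > M implies |(x - 12)/(4x + 8) − (1/4)| < ϵ.
(x - 12)/(4x + 8) − (1/4) = (4(x - 12) − (4x + 8)) / (4(4x + 8)) = -56/(4(4x + 8)).
For x > 0 we have 4x + 8 > 4x, so |(x - 12)/(4x + 8) − (1/4)| = 56/(4(4x + 8)) < 56/(4·4x) = (7/2)/x.
Thus |(x - 12)/(4x + 8) − (1/4)| < ϵ whenever x > (7/2)/ϵ.
Take M = (7/2)/ϵ. If x > M then |(x - 12)/(4x + 8) − (1/4)| < (7/2)/x < ϵ.

M = (7/2)/ϵ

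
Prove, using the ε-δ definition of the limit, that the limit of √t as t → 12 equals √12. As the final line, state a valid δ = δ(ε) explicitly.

Let ε > 0. We want δ > 0 such that 0 < |t − 12| < δ implies |√t − √12| < ε.
Rationalise: √t − √12 = (t − 12)/(√t + √12), so |√t − √12| = |t − 12|/(√t + √12).
Restrict δ ≤ 12 so that |t − 12| < 12 forces t > 0, and then √t + √12 > √12.
Hence |√t − √12| < |t − 12|/√12, which is < ε once |t − 12| < √12·ε.
Take δ = min(12, √12·ε). If 0 < |t − 12| < δ then t > 0 and |√t − √12| < |t − 12|/√12 < ε.

δ = min(12, √12·ε)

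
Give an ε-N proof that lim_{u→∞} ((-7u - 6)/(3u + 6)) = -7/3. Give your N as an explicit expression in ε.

Suppose ε > 0. We seek N > 0 such that u > N implies |(-7u - 6)/(3u + 6) + 7/3| < ε.
(-7u - 6)/(3u + 6) + 7/3 = (3(-7u - 6) − (-7)(3u + 6)) / (3(3u + 6)) = 24/(3(3u + 6)).
For u > 0 we have 3u + 6 > 3u, so |(-7u - 6)/(3u + 6) + 7/3| = 24/(3(3u + 6)) < 24/(3·3u) = (8/3)/u.
Thus |(-7u - 6)/(3u + 6) + 7/3| < ε whenever u > (8/3)/ε.
Take N = (8/3)/ε. If u > N then |(-7u - 6)/(3u + 6) + 7/3| < (8/3)/u < ε.

N = (8/3)/ε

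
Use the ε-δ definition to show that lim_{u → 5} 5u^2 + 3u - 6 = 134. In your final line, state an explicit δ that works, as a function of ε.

δ = min(1, ε/58)

Fix ε > 0. We want δ > 0 such that 0 < |u − 5| < δ implies |(5u^2 + 3u - 6) − 134| < ε.
(5u^2 + 3u - 6) − 134 = 5u^2 + 3u - 140 = (u − 5)(5u + 28).
So |(5u^2 + 3u - 6) − 134| = |u − 5|·|5u + 28|.
Require δ ≤ 1. Then |u − 5| < 1 gives |u| < 6, and by the triangle inequality |5u + 28| ≤ 5·6 + 28 = 58.
Hence |(5u^2 + 3u - 6) − 134| ≤ 58|u − 5| < ε provided |u − 5| < ε/58.
Choosing δ = min(1, ε/58) ensures both conditions, hence |(5u^2 + 3u - 6) − 134| < ε.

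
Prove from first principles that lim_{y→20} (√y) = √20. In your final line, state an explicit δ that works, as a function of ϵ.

Let ϵ > 0. We want δ > 0 such that 0 < |y − 20| < δ implies |√y − √20| < ϵ.
Rationalise: √y − √20 = (y − 20)/(√y + √20), so |√y − √20| = |y − 20|/(√y + √20).
Restrict δ ≤ 20 so that |y − 20| < 20 forces y > 0, and then √y + √20 > √20.
Hence |√y − √20| < |y − 20|/√20, which is < ϵ once |y − 20| < √20·ϵ.
Take δ = min(20, √20·ϵ). If 0 < |y − 20| < δ then y > 0 and |√y − √20| < |y − 20|/√20 < ϵ.

δ = min(20, √20·ϵ)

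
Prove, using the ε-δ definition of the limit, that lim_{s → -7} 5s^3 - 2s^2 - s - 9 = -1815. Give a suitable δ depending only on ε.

δ = min(1, ε/874)

Fix ε > 0. We want δ > 0 such that 0 < |s + 7| < δ implies |(5s^3 - 2s^2 - s - 9) + 1815| < ε.
(5s^3 - 2s^2 - s - 9) + 1815 = 5s^3 - 2s^2 - s + 1806 = (s + 7)(5s^2 - 37s + 258).
So |(5s^3 - 2s^2 - s - 9) + 1815| = |s + 7|·|5s^2 - 37s + 258|.
Require δ ≤ 1. Then |s + 7| < 1 gives |s| < 8, and by the triangle inequality |5s^2 - 37s + 258| ≤ 5·8^2 + 37·8 + 258 = 874.
Hence |(5s^3 - 2s^2 - s - 9) + 1815| ≤ 874|s + 7| < ε provided |s + 7| < ε/874.
Choosing δ = min(1, ε/874) ensures both conditions, hence |(5s^3 - 2s^2 - s - 9) + 1815| < ε.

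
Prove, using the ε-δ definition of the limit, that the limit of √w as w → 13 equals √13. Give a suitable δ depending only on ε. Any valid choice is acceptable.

δ = min(13, √13·ε)

Suppose ε > 0. We want δ > 0 such that 0 < |w − 13| < δ implies |√w − √13| < ε.
Multiplying by the conjugate, |√w − √13| = |w − 13|/(√w + √13).
Restrict δ ≤ 13 so that |w − 13| < 13 forces w > 0, and then √w + √13 > √13.
Hence |√w − √13| < |w − 13|/√13, which is < ε once |w − 13| < √13·ε.
Take δ = min(13, √13·ε). If 0 < |w − 13| < δ then w > 0 and |√w − √13| < |w − 13|/√13 < ε.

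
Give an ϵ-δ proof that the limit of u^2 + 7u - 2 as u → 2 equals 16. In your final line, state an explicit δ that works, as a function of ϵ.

δ = min(2, ϵ/13)

Suppose ϵ > 0. We want δ > 0 such that 0 < |u − 2| < δ implies |(u^2 + 7u - 2) − 16| < ϵ.
(u^2 + 7u - 2) − 16 = u^2 + 7u - 18 = (u − 2)(u + 9).
So |(u^2 + 7u - 2) − 16| = |u − 2|·|u + 9|.
Assume first that |u − 2| < 2, so |u| < 4. Then |u + 9| ≤ 4 + 9 = 13.
Hence |(u^2 + 7u - 2) − 16| ≤ 13|u − 2| < ϵ provided |u − 2| < ϵ/13.
Choosing δ = min(2, ϵ/13) ensures both conditions, hence |(u^2 + 7u - 2) − 16| < ϵ.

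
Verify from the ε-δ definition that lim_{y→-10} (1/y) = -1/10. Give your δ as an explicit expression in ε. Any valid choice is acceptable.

δ = min(5, 50ε)

Let ε > 0. We seek δ > 0 such that 0 < |y + 10| < δ implies |1/y + 1/10| < ε.
|1/y + 1/10| = |-10 − y|/(10·|y|) = |y + 10|/(10|y|).
Restrict δ ≤ 5. Then |y + 10| < 5 gives |y| > 5, so 10|y| > 50.
Then |1/y + 1/10| < |y + 10|/50, which is < ε when |y + 10| < 50ε.
Take δ = min(5, 50ε). Then 0 < |y + 10| < δ gives both |y + 10| < 5 and |y + 10| < 50ε, so |1/y + 1/10| < ε.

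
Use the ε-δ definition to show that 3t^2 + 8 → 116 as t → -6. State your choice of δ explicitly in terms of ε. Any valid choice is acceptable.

δ = min(1, ε/39)

Fix ε > 0. We want δ > 0 such that 0 < |t + 6| < δ implies |(3t^2 + 8) − 116| < ε.
(3t^2 + 8) − 116 = 3t^2 - 108 = (t + 6)(3t - 18).
So |(3t^2 + 8) − 116| = |t + 6|·|3t - 18|.
Assume first that |t + 6| < 1, so |t| < 7. Then |3t - 18| ≤ 3·7 + 18 = 39.
Hence |(3t^2 + 8) − 116| ≤ 39|t + 6| < ε provided |t + 6| < ε/39.
Take δ = min(1, ε/39). Then 0 < |t + 6| < δ gives both |t + 6| < 1 and |t + 6| < ε/39, so |(3t^2 + 8) − 116| < ε.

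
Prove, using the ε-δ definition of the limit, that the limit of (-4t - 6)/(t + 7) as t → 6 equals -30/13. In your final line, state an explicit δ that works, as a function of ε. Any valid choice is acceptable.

δ = min(13/2, (169/44)ε)

Let ε > 0. We want δ > 0 with 0 < |t − 6| < δ ⇒ |(-4t - 6)/(t + 7) + 30/13| < ε.
Combining over a common denominator, (-4t - 6)/(t + 7) + 30/13 = [(-4t - 6)·13 − (-30)·(t + 7)] / [13·(t + 7)] = -22(t − 6) / (13(t + 7)).
So |(-4t - 6)/(t + 7) + 30/13| = 22|t − 6| / (13·|t + 7|).
Require δ ≤ 13/2, so |t + 7| ≥ |13| − |t − 6| > 13 − 13/2 = 13/2.
Hence |(-4t - 6)/(t + 7) + 30/13| < 22|t − 6|/(13·(13/2)) = (44/169)|t − 6|, which is < ε once |t − 6| < (169/44)ε.
Take δ = min(13/2, (169/44)ε). Then 0 < |t − 6| < δ forces both bounds, so |(-4t - 6)/(t + 7) + 30/13| < ε.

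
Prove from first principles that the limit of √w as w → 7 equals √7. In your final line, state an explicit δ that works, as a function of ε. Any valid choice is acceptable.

δ = min(7, √7·ε)

Let ε > 0 be given. We want δ > 0 such that 0 < |w − 7| < δ implies |√w − √7| < ε.
Rationalise: √w − √7 = (w − 7)/(√w + √7), so |√w − √7| = |w − 7|/(√w + √7).
Restrict δ ≤ 7 so that |w − 7| < 7 forces w > 0, and then √w + √7 > √7.
Hence |√w − √7| < |w − 7|/√7, which is < ε once |w − 7| < √7·ε.
Take δ = min(7, √7·ε). If 0 < |w − 7| < δ then w > 0 and |√w − √7| < |w − 7|/√7 < ε.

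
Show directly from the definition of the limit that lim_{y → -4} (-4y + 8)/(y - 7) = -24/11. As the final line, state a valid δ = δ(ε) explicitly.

Suppose ε > 0. We want δ > 0 with 0 < |y + 4| < δ ⇒ |(-4y + 8)/(y - 7) + 24/11| < ε.
Combining over a common denominator, (-4y + 8)/(y - 7) + 24/11 = [(-4y + 8)·(-11) − 24·(y - 7)] / [(-11)·(y - 7)] = 20(y + 4) / ((-11)(y - 7)).
So |(-4y + 8)/(y - 7) + 24/11| = 20|y + 4| / (11·|y − 7|).
Require δ ≤ 11/2, so |y − 7| ≥ |-11| − |y + 4| > 11 − 11/2 = 11/2.
Hence |(-4y + 8)/(y - 7) + 24/11| < 20|y + 4|/(11·(11/2)) = (40/121)|y + 4|, which is < ε once |y + 4| < (121/40)ε.
Take δ = min(11/2, (121/40)ε). Then 0 < |y + 4| < δ forces both bounds, so |(-4y + 8)/(y - 7) + 24/11| < ε.

δ = min(11/2, (121/40)ε)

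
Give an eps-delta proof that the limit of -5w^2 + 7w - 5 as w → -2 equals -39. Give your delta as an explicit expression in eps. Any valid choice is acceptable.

delta = min(1, eps/32)

Let eps > 0 be given. We want delta > 0 such that 0 < |w + 2| < delta implies |(-5w^2 + 7w - 5) + 39| < eps.
(-5w^2 + 7w - 5) + 39 = -5w^2 + 7w + 34 = (w + 2)(-5w + 17).
So |(-5w^2 + 7w - 5) + 39| = |w + 2|·|-5w + 17|.
Require delta ≤ 1. Then |w + 2| < 1 gives |w| < 3, and by the triangle inequality |-5w + 17| ≤ 5·3 + 17 = 32.
Hence |(-5w^2 + 7w - 5) + 39| ≤ 32|w + 2| < eps provided |w + 2| < eps/32.
Take delta = min(1, eps/32). Then 0 < |w + 2| < delta gives both |w + 2| < 1 and |w + 2| < eps/32, so |(-5w^2 + 7w - 5) + 39| < eps.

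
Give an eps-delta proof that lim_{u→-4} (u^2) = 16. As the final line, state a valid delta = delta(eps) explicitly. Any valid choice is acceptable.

delta = min(1, eps/9)

Suppose eps > 0. We seek delta > 0 with 0 < |u + 4| < delta ⇒ |u^2 − 16| < eps.
Factor: u^2 − 16 = (u + 4)(u - 4), so |u^2 − 16| = |u + 4|·|u - 4|.
Impose delta ≤ 1 so that |u| < 5; then |u - 4| ≤ 9.
Hence |u^2 − 16| ≤ 9|u + 4|, which is < eps once |u + 4| < eps/9.
Take delta = min(1, eps/9). If 0 < |u + 4| < delta then both bounds hold and |u^2 − 16| ≤ 9|u + 4| < 9·(eps/9) = eps.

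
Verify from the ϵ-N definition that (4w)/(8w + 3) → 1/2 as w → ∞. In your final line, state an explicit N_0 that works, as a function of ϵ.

N_0 = (3/16)/ϵ

Let ϵ > 0. We seek N_0 > 0 such that w > N_0 implies |(4w)/(8w + 3) − (1/2)| < ϵ.
(4w)/(8w + 3) − (1/2) = (8(4w) − 4(8w + 3)) / (8(8w + 3)) = -12/(8(8w + 3)).
For w > 0 we have 8w + 3 > 8w, so |(4w)/(8w + 3) − (1/2)| = 12/(8(8w + 3)) < 12/(8·8w) = (3/16)/w.
Thus |(4w)/(8w + 3) − (1/2)| < ϵ whenever w > (3/16)/ϵ.
Take N_0 = (3/16)/ϵ. If w > N_0 then |(4w)/(8w + 3) − (1/2)| < (3/16)/w < ϵ.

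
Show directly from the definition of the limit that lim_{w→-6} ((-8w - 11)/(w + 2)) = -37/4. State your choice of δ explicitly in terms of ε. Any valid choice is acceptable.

Suppose ε > 0. We want δ > 0 with 0 < |w + 6| < δ ⇒ |(-8w - 11)/(w + 2) + 37/4| < ε.
Combining over a common denominator, (-8w - 11)/(w + 2) + 37/4 = [(-8w - 11)·(-4) − 37·(w + 2)] / [(-4)·(w + 2)] = -5(w + 6) / ((-4)(w + 2)).
So |(-8w - 11)/(w + 2) + 37/4| = 5|w + 6| / (4·|w + 2|).
Require δ ≤ 2, so |w + 2| ≥ |-4| − |w + 6| > 4 − 2 = 2.
Hence |(-8w - 11)/(w + 2) + 37/4| < 5|w + 6|/(4·2) = (5/8)|w + 6|, which is < ε once |w + 6| < (8/5)ε.
Take δ = min(2, (8/5)ε). Then 0 < |w + 6| < δ forces both bounds, so |(-8w - 11)/(w + 2) + 37/4| < ε.

δ = min(2, (8/5)ε)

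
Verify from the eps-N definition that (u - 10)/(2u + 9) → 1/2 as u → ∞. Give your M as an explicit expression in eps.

Suppose eps > 0. We seek M > 0 such that u > M implies |(u - 10)/(2u + 9) − (1/2)| < eps.
(u - 10)/(2u + 9) − (1/2) = (2(u - 10) − (2u + 9)) / (2(2u + 9)) = -29/(2(2u + 9)).
For u > 0 we have 2u + 9 > 2u, so |(u - 10)/(2u + 9) − (1/2)| = 29/(2(2u + 9)) < 29/(2·2u) = (29/4)/u.
Thus |(u - 10)/(2u + 9) − (1/2)| < eps whenever u > (29/4)/eps.
Take M = (29/4)/eps. If u > M then |(u - 10)/(2u + 9) − (1/2)| < (29/4)/u < eps.

M = (29/4)/eps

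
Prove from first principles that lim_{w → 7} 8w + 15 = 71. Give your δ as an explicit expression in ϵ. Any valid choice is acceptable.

Let ϵ > 0. We need δ > 0 so that 0 < |w − 7| < δ implies |(8w + 15) − 71| < ϵ.
|(8w + 15) − 71| = |8w - 56| = 8|w − 7|.
Thus it suffices that |w − 7| < ϵ/8.
Take δ = ϵ/8. If 0 < |w − 7| < δ then |(8w + 15) − 71| = 8|w − 7| < 8·(ϵ/8) = ϵ.

δ = ϵ/8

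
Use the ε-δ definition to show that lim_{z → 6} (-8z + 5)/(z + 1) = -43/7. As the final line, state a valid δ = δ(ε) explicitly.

Let ε > 0. We want δ > 0 with 0 < |z − 6| < δ ⇒ |(-8z + 5)/(z + 1) + 43/7| < ε.
Combining over a common denominator, (-8z + 5)/(z + 1) + 43/7 = [(-8z + 5)·7 − (-43)·(z + 1)] / [7·(z + 1)] = -13(z − 6) / (7(z + 1)).
So |(-8z + 5)/(z + 1) + 43/7| = 13|z − 6| / (7·|z + 1|).
Restrict δ ≤ 7/2. Then |z − 6| < 7/2 gives |z + 1| = |(z − 6) + 7| ≥ 7 − 7/2 = 7/2.
Hence |(-8z + 5)/(z + 1) + 43/7| < 13|z − 6|/(7·(7/2)) = (26/49)|z − 6|, which is < ε once |z − 6| < (49/26)ε.
Take δ = min(7/2, (49/26)ε). Then 0 < |z − 6| < δ forces both bounds, so |(-8z + 5)/(z + 1) + 43/7| < ε.

δ = min(7/2, (49/26)ε)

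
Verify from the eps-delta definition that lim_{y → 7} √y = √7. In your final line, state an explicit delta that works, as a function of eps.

delta = min(7, √7·eps)

Suppose eps > 0. We want delta > 0 such that 0 < |y − 7| < delta implies |√y − √7| < eps.
Multiplying by the conjugate, |√y − √7| = |y − 7|/(√y + √7).
Restrict delta ≤ 7 so that |y − 7| < 7 forces y > 0, and then √y + √7 > √7.
Hence |√y − √7| < |y − 7|/√7, which is < eps once |y − 7| < √7·eps.
Take delta = min(7, √7·eps). If 0 < |y − 7| < delta then y > 0 and |√y − √7| < |y − 7|/√7 < eps.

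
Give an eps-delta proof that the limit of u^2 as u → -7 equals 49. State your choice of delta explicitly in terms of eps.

delta = min(1, eps/15)

Let eps > 0 be given. We seek delta > 0 with 0 < |u + 7| < delta ⇒ |u^2 − 49| < eps.
Factor: u^2 − 49 = (u + 7)(u - 7), so |u^2 − 49| = |u + 7|·|u - 7|.
Impose delta ≤ 1 so that |u| < 8; then |u - 7| ≤ 15.
Hence |u^2 − 49| ≤ 15|u + 7|, which is < eps once |u + 7| < eps/15.
Take delta = min(1, eps/15). If 0 < |u + 7| < delta then both bounds hold and |u^2 − 49| ≤ 15|u + 7| < 15·(eps/15) = eps.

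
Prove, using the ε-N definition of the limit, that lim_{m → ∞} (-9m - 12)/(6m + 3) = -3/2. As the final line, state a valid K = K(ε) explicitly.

K = (5/4)/ε

Let ε > 0. For m ≥ 1, |(-9m - 12)/(6m + 3) + 3/2| = |-45|/(6(6m + 3)) = 45/(6(6m + 3)).
Since 6m + 3 ≥ 6m for m ≥ 1, this is ≤ 45/(6·6m) = (5/4)/m.
So |(-9m - 12)/(6m + 3) + 3/2| < ε whenever m > (5/4)/ε.
Take K = (5/4)/ε. If m > K then |(-9m - 12)/(6m + 3) + 3/2| ≤ (5/4)/m < ε.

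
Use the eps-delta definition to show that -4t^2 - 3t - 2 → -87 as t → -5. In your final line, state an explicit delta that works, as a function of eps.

delta = min(1, eps/41)

Fix eps > 0. We want delta > 0 such that 0 < |t + 5| < delta implies |(-4t^2 - 3t - 2) + 87| < eps.
(-4t^2 - 3t - 2) + 87 = -4t^2 - 3t + 85 = (t + 5)(-4t + 17).
So |(-4t^2 - 3t - 2) + 87| = |t + 5|·|-4t + 17|.
Require delta ≤ 1. Then |t + 5| < 1 gives |t| < 6, and by the triangle inequality |-4t + 17| ≤ 4·6 + 17 = 41.
Hence |(-4t^2 - 3t - 2) + 87| ≤ 41|t + 5| < eps provided |t + 5| < eps/41.
Choosing delta = min(1, eps/41) ensures both conditions, hence |(-4t^2 - 3t - 2) + 87| < eps.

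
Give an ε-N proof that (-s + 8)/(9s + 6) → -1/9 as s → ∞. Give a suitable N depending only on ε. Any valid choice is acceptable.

Suppose ε > 0. We seek N > 0 such that s > N implies |(-s + 8)/(9s + 6) + 1/9| < ε.
(-s + 8)/(9s + 6) + 1/9 = (9(-s + 8) − (-1)(9s + 6)) / (9(9s + 6)) = 78/(9(9s + 6)).
For s > 0 we have 9s + 6 > 9s, so |(-s + 8)/(9s + 6) + 1/9| = 78/(9(9s + 6)) < 78/(9·9s) = (26/27)/s.
Thus |(-s + 8)/(9s + 6) + 1/9| < ε whenever s > (26/27)/ε.
Take N = (26/27)/ε. If s > N then |(-s + 8)/(9s + 6) + 1/9| < (26/27)/s < ε.

N = (26/27)/ε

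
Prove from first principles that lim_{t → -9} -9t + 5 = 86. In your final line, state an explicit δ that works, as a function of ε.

Fix ε > 0. We need δ > 0 so that 0 < |t + 9| < δ implies |(-9t + 5) − 86| < ε.
|(-9t + 5) − 86| = |-9t - 81| = 9|t + 9|.
So 9|t + 9| < ε exactly when |t + 9| < ε/9.
Take δ = ε/9. If 0 < |t + 9| < δ then |(-9t + 5) − 86| = 9|t + 9| < 9·(ε/9) = ε.

δ = ε/9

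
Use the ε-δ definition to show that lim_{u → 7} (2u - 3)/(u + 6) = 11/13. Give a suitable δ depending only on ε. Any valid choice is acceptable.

δ = min(13/2, (169/30)ε)

Let ε > 0. We want δ > 0 with 0 < |u − 7| < δ ⇒ |(2u - 3)/(u + 6) − (11/13)| < ε.
Combining over a common denominator, (2u - 3)/(u + 6) − (11/13) = [(2u - 3)·13 − 11·(u + 6)] / [13·(u + 6)] = 15(u − 7) / (13(u + 6)).
So |(2u - 3)/(u + 6) − (11/13)| = 15|u − 7| / (13·|u + 6|).
Require δ ≤ 13/2, so |u + 6| ≥ |13| − |u − 7| > 13 − 13/2 = 13/2.
Hence |(2u - 3)/(u + 6) − (11/13)| < 15|u − 7|/(13·(13/2)) = (30/169)|u − 7|, which is < ε once |u − 7| < (169/30)ε.
Take δ = min(13/2, (169/30)ε). Then 0 < |u − 7| < δ forces both bounds, so |(2u - 3)/(u + 6) − (11/13)| < ε.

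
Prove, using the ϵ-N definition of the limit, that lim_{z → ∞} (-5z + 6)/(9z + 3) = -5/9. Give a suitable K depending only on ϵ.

K = (23/27)/ϵ

Fix ϵ > 0. We seek K > 0 such that z > K implies |(-5z + 6)/(9z + 3) + 5/9| < ϵ.
(-5z + 6)/(9z + 3) + 5/9 = (9(-5z + 6) − (-5)(9z + 3)) / (9(9z + 3)) = 69/(9(9z + 3)).
For z > 0 we have 9z + 3 > 9z, so |(-5z + 6)/(9z + 3) + 5/9| = 69/(9(9z + 3)) < 69/(9·9z) = (23/27)/z.
Thus |(-5z + 6)/(9z + 3) + 5/9| < ϵ whenever z > (23/27)/ϵ.
Take K = (23/27)/ϵ. If z > K then |(-5z + 6)/(9z + 3) + 5/9| < (23/27)/z < ϵ.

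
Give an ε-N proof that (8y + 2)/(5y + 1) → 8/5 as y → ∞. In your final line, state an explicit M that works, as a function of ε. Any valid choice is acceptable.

Fix ε > 0. We seek M > 0 such that y > M implies |(8y + 2)/(5y + 1) − (8/5)| < ε.
(8y + 2)/(5y + 1) − (8/5) = (5(8y + 2) − 8(5y + 1)) / (5(5y + 1)) = 2/(5(5y + 1)).
For y > 0 we have 5y + 1 > 5y, so |(8y + 2)/(5y + 1) − (8/5)| = 2/(5(5y + 1)) < 2/(5·5y) = (2/25)/y.
Thus |(8y + 2)/(5y + 1) − (8/5)| < ε whenever y > (2/25)/ε.
Take M = (2/25)/ε. If y > M then |(8y + 2)/(5y + 1) − (8/5)| < (2/25)/y < ε.

M = (2/25)/ε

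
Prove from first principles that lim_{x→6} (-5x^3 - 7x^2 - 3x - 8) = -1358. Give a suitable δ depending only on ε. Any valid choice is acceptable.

δ = min(2, ε/841)

Fix ε > 0. We want δ > 0 such that 0 < |x − 6| < δ implies |(-5x^3 - 7x^2 - 3x - 8) + 1358| < ε.
(-5x^3 - 7x^2 - 3x - 8) + 1358 = -5x^3 - 7x^2 - 3x + 1350 = (x − 6)(-5x^2 - 37x - 225).
So |(-5x^3 - 7x^2 - 3x - 8) + 1358| = |x − 6|·|-5x^2 - 37x - 225|.
Require δ ≤ 2. Then |x − 6| < 2 gives |x| < 8, and by the triangle inequality |-5x^2 - 37x - 225| ≤ 5·8^2 + 37·8 + 225 = 841.
Hence |(-5x^3 - 7x^2 - 3x - 8) + 1358| ≤ 841|x − 6| < ε provided |x − 6| < ε/841.
Choosing δ = min(2, ε/841) ensures both conditions, hence |(-5x^3 - 7x^2 - 3x - 8) + 1358| < ε.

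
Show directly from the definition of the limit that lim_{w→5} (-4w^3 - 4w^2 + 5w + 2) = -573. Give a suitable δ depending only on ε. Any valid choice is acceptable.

Fix ε > 0. We want δ > 0 such that 0 < |w − 5| < δ implies |(-4w^3 - 4w^2 + 5w + 2) + 573| < ε.
(-4w^3 - 4w^2 + 5w + 2) + 573 = -4w^3 - 4w^2 + 5w + 575 = (w − 5)(-4w^2 - 24w - 115).
So |(-4w^3 - 4w^2 + 5w + 2) + 573| = |w − 5|·|-4w^2 - 24w - 115|.
Require δ ≤ 2. Then |w − 5| < 2 gives |w| < 7, and by the triangle inequality |-4w^2 - 24w - 115| ≤ 4·7^2 + 24·7 + 115 = 479.
Hence |(-4w^3 - 4w^2 + 5w + 2) + 573| ≤ 479|w − 5| < ε provided |w − 5| < ε/479.
Choosing δ = min(2, ε/479) ensures both conditions, hence |(-4w^3 - 4w^2 + 5w + 2) + 573| < ε.

δ = min(2, ε/479)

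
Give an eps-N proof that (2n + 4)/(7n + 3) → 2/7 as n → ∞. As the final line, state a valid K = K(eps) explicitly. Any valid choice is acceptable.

K = (22/49)/eps

Let eps > 0 be given. For n ≥ 1, |(2n + 4)/(7n + 3) − (2/7)| = |22|/(7(7n + 3)) = 22/(7(7n + 3)).
Since 7n + 3 ≥ 7n for n ≥ 1, this is ≤ 22/(7·7n) = (22/49)/n.
So |(2n + 4)/(7n + 3) − (2/7)| < eps whenever n > (22/49)/eps.
Take K = (22/49)/eps. If n > K then |(2n + 4)/(7n + 3) − (2/7)| ≤ (22/49)/n < eps.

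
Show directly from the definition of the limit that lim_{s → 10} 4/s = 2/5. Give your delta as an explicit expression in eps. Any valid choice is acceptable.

Let eps > 0. We seek delta > 0 such that 0 < |s − 10| < delta implies |4/s − (2/5)| < eps.
|4/s − (2/5)| = 4·|10 − s|/(10·|s|) = 4|s − 10|/(10|s|).
Restrict delta ≤ 5. Then |s − 10| < 5 gives |s| > 5, so 10|s| > 50.
Then |4/s − (2/5)| < 4|s − 10|/50, which is < eps when |s − 10| < (25/2)eps.
Take delta = min(5, (25/2)eps). Then 0 < |s − 10| < delta gives both |s − 10| < 5 and |s − 10| < (25/2)eps, so |4/s − (2/5)| < eps.

delta = min(5, (25/2)eps)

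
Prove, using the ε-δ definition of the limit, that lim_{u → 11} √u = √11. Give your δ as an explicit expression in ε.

Let ε > 0 be given. We want δ > 0 such that 0 < |u − 11| < δ implies |√u − √11| < ε.
Rationalise: √u − √11 = (u − 11)/(√u + √11), so |√u − √11| = |u − 11|/(√u + √11).
Restrict δ ≤ 11 so that |u − 11| < 11 forces u > 0, and then √u + √11 > √11.
Hence |√u − √11| < |u − 11|/√11, which is < ε once |u − 11| < √11·ε.
Take δ = min(11, √11·ε). If 0 < |u − 11| < δ then u > 0 and |√u − √11| < |u − 11|/√11 < ε.

δ = min(11, √11·ε)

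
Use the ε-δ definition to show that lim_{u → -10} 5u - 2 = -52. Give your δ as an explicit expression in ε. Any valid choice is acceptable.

Fix ε > 0. We need δ > 0 so that 0 < |u + 10| < δ implies |(5u - 2) + 52| < ε.
|(5u - 2) + 52| = |5u + 50| = 5|u + 10|.
So 5|u + 10| < ε exactly when |u + 10| < ε/5.
Take δ = ε/5. If 0 < |u + 10| < δ then |(5u - 2) + 52| = 5|u + 10| < 5·(ε/5) = ε.

δ = ε/5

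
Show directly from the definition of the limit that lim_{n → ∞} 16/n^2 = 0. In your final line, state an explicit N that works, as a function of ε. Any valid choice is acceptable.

N = (16/ε)^{1/2}

Suppose ε > 0. For n ≥ 1, |16/n^2 − 0| = 16/n^2.
16/n^2 < ε ⇔ n^2 > 16/ε ⇔ n > (16/ε)^{1/2}.
Take N = (16/ε)^{1/2}. Then n > N implies 16/n^2 < ε.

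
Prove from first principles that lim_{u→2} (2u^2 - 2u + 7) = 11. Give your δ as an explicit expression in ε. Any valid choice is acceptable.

Let ε > 0. We want δ > 0 such that 0 < |u − 2| < δ implies |(2u^2 - 2u + 7) − 11| < ε.
(2u^2 - 2u + 7) − 11 = 2u^2 - 2u - 4 = (u − 2)(2u + 2).
So |(2u^2 - 2u + 7) − 11| = |u − 2|·|2u + 2|.
Require δ ≤ 1. Then |u − 2| < 1 gives |u| < 3, and by the triangle inequality |2u + 2| ≤ 2·3 + 2 = 8.
Hence |(2u^2 - 2u + 7) − 11| ≤ 8|u − 2| < ε provided |u − 2| < ε/8.
Take δ = min(1, ε/8). Then 0 < |u − 2| < δ gives both |u − 2| < 1 and |u − 2| < ε/8, so |(2u^2 - 2u + 7) − 11| < ε.

δ = min(1, ε/8)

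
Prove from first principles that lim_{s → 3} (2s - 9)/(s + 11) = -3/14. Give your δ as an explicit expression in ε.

Fix ε > 0. We want δ > 0 with 0 < |s − 3| < δ ⇒ |(2s - 9)/(s + 11) + 3/14| < ε.
Combining over a common denominator, (2s - 9)/(s + 11) + 3/14 = [(2s - 9)·14 − (-3)·(s + 11)] / [14·(s + 11)] = 31(s − 3) / (14(s + 11)).
So |(2s - 9)/(s + 11) + 3/14| = 31|s − 3| / (14·|s + 11|).
Require δ ≤ 7, so |s + 11| ≥ |14| − |s − 3| > 14 − 7 = 7.
Hence |(2s - 9)/(s + 11) + 3/14| < 31|s − 3|/(14·7) = (31/98)|s − 3|, which is < ε once |s − 3| < (98/31)ε.
Take δ = min(7, (98/31)ε). Then 0 < |s − 3| < δ forces both bounds, so |(2s - 9)/(s + 11) + 3/14| < ε.

δ = min(7, (98/31)ε)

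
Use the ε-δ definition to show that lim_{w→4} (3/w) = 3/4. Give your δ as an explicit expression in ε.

Suppose ε > 0. We seek δ > 0 such that 0 < |w − 4| < δ implies |3/w − (3/4)| < ε.
|3/w − (3/4)| = 3·|4 − w|/(4·|w|) = 3|w − 4|/(4|w|).
Require δ ≤ 2 so that |w| > 4 − 2 = 2, hence 4|w| > 8.
Then |3/w − (3/4)| < 3|w − 4|/8, which is < ε when |w − 4| < (8/3)ε.
Take δ = min(2, (8/3)ε). Then 0 < |w − 4| < δ gives both |w − 4| < 2 and |w − 4| < (8/3)ε, so |3/w − (3/4)| < ε.

δ = min(2, (8/3)ε)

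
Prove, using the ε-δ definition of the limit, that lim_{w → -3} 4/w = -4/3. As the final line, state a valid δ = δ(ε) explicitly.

Fix ε > 0. We seek δ > 0 such that 0 < |w + 3| < δ implies |4/w + 4/3| < ε.
|4/w + 4/3| = 4·|-3 − w|/(3·|w|) = 4|w + 3|/(3|w|).
Require δ ≤ 3/2 so that |w| > 3 − 3/2 = 3/2, hence 3|w| > 9/2.
Then |4/w + 4/3| < 4|w + 3|/(9/2), which is < ε when |w + 3| < (9/8)ε.
Take δ = min(3/2, (9/8)ε). Then 0 < |w + 3| < δ gives both |w + 3| < 3/2 and |w + 3| < (9/8)ε, so |4/w + 4/3| < ε.

δ = min(3/2, (9/8)ε)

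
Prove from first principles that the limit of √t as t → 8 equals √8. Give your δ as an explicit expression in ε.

δ = min(8, √8·ε)

Let ε > 0 be given. We want δ > 0 such that 0 < |t − 8| < δ implies |√t − √8| < ε.
Multiplying by the conjugate, |√t − √8| = |t − 8|/(√t + √8).
Restrict δ ≤ 8 so that |t − 8| < 8 forces t > 0, and then √t + √8 > √8.
Hence |√t − √8| < |t − 8|/√8, which is < ε once |t − 8| < √8·ε.
Take δ = min(8, √8·ε). If 0 < |t − 8| < δ then t > 0 and |√t − √8| < |t − 8|/√8 < ε.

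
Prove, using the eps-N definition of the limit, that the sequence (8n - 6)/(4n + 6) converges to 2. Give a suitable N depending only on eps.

N = (9/2)/eps

Suppose eps > 0. For n ≥ 1, |(8n - 6)/(4n + 6) − 2| = |-72|/(4(4n + 6)) = 72/(4(4n + 6)).
Since 4n + 6 ≥ 4n for n ≥ 1, this is ≤ 72/(4·4n) = (9/2)/n.
So |(8n - 6)/(4n + 6) − 2| < eps whenever n > (9/2)/eps.
Take N = (9/2)/eps. If n > N then |(8n - 6)/(4n + 6) − 2| ≤ (9/2)/n < eps.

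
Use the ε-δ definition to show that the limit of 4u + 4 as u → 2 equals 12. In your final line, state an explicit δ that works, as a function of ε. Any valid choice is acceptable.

Suppose ε > 0. We need δ > 0 so that 0 < |u − 2| < δ implies |(4u + 4) − 12| < ε.
|(4u + 4) − 12| = |4u - 8| = 4|u − 2|.
So 4|u − 2| < ε exactly when |u − 2| < ε/4.
Choosing δ = ε/4 gives |(4u + 4) − 12| = 4|u − 2| < ε whenever |u − 2| < δ.

δ = ε/4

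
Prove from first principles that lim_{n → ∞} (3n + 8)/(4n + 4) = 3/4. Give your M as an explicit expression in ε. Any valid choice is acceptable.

Let ε > 0. For n ≥ 1, |(3n + 8)/(4n + 4) − (3/4)| = |20|/(4(4n + 4)) = 20/(4(4n + 4)).
Since 4n + 4 ≥ 4n for n ≥ 1, this is ≤ 20/(4·4n) = (5/4)/n.
So |(3n + 8)/(4n + 4) − (3/4)| < ε whenever n > (5/4)/ε.
Take M = (5/4)/ε. If n > M then |(3n + 8)/(4n + 4) − (3/4)| ≤ (5/4)/n < ε.

M = (5/4)/ε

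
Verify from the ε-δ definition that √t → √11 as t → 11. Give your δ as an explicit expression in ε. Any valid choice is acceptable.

Let ε > 0 be given. We want δ > 0 such that 0 < |t − 11| < δ implies |√t − √11| < ε.
Rationalise: √t − √11 = (t − 11)/(√t + √11), so |√t − √11| = |t − 11|/(√t + √11).
Restrict δ ≤ 11 so that |t − 11| < 11 forces t > 0, and then √t + √11 > √11.
Hence |√t − √11| < |t − 11|/√11, which is < ε once |t − 11| < √11·ε.
Take δ = min(11, √11·ε). If 0 < |t − 11| < δ then t > 0 and |√t − √11| < |t − 11|/√11 < ε.

δ = min(11, √11·ε)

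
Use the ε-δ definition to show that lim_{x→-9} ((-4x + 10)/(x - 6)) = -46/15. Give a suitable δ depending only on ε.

Suppose ε > 0. We want δ > 0 with 0 < |x + 9| < δ ⇒ |(-4x + 10)/(x - 6) + 46/15| < ε.
Combining over a common denominator, (-4x + 10)/(x - 6) + 46/15 = [(-4x + 10)·(-15) − 46·(x - 6)] / [(-15)·(x - 6)] = 14(x + 9) / ((-15)(x - 6)).
So |(-4x + 10)/(x - 6) + 46/15| = 14|x + 9| / (15·|x − 6|).
Require δ ≤ 15/2, so |x − 6| ≥ |-15| − |x + 9| > 15 − 15/2 = 15/2.
Hence |(-4x + 10)/(x - 6) + 46/15| < 14|x + 9|/(15·(15/2)) = (28/225)|x + 9|, which is < ε once |x + 9| < (225/28)ε.
Take δ = min(15/2, (225/28)ε). Then 0 < |x + 9| < δ forces both bounds, so |(-4x + 10)/(x - 6) + 46/15| < ε.

δ = min(15/2, (225/28)ε)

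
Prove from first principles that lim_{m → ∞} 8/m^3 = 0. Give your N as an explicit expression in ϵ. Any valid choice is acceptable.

Let ϵ > 0 be given. For m ≥ 1, |8/m^3 − 0| = 8/m^3.
8/m^3 < ϵ ⇔ m^3 > 8/ϵ ⇔ m > (8/ϵ)^{1/3}.
Take N = (8/ϵ)^{1/3}. Then m > N implies 8/m^3 < ϵ.

N = (8/ϵ)^{1/3}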